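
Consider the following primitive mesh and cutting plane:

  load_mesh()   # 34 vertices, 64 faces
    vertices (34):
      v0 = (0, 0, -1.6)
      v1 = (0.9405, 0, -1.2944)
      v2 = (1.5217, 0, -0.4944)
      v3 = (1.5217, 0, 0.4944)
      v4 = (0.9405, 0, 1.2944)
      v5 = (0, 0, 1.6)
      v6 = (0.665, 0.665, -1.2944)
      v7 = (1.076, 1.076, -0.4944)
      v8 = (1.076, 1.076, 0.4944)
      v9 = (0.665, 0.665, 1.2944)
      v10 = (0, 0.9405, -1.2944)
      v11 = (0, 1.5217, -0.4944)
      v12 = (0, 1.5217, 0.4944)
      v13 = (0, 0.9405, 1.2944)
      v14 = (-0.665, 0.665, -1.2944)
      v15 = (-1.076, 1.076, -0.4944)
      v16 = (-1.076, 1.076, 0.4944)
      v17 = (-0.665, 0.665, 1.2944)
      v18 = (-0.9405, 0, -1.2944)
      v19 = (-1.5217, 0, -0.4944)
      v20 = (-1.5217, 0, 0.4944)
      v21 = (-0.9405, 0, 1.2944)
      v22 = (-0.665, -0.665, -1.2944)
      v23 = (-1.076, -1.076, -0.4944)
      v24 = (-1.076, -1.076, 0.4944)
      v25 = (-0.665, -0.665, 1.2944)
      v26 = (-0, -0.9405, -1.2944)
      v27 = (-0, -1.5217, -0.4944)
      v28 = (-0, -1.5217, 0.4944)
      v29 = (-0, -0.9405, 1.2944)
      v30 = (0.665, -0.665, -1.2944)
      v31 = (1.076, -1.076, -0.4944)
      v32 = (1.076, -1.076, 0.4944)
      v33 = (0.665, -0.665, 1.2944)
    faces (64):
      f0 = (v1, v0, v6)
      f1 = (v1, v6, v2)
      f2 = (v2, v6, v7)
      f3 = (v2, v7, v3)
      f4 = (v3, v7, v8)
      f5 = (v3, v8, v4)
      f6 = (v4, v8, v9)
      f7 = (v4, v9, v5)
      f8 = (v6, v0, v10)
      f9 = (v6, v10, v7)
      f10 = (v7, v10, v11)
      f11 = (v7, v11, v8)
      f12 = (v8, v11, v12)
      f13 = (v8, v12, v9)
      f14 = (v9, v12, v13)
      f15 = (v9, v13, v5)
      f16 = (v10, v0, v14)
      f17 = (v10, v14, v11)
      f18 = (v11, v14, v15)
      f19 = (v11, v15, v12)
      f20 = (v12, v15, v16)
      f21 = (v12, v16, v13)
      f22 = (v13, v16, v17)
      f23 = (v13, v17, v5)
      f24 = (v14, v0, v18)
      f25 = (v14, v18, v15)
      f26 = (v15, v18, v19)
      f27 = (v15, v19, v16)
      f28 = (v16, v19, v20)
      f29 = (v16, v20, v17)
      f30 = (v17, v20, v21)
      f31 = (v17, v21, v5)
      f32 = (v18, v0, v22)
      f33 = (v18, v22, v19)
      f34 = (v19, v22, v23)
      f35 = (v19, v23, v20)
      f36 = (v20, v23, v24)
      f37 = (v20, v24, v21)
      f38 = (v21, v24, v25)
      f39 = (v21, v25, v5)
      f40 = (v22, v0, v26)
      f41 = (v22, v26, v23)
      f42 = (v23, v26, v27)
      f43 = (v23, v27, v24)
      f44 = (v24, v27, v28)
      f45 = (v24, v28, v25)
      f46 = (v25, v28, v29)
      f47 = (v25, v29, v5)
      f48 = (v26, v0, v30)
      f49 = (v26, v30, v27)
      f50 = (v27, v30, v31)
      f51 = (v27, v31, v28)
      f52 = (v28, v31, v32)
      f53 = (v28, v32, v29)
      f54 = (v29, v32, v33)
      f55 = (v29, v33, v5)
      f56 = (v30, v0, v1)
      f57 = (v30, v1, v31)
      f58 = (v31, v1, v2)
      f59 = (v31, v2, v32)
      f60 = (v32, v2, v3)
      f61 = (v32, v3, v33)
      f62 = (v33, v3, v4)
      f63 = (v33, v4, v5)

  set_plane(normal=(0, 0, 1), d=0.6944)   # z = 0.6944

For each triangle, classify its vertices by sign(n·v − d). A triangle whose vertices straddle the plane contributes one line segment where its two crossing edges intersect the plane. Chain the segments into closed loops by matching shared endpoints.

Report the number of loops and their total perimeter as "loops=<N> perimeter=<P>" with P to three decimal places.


Straddling triangles (16 of 64):
  (v3,v8,v4) [--+] → (1.04212, 0.807, 0.6944)–(1.3764, 0, 0.6944)  len=0.8735
  (v4,v8,v9) [+-+] → (1.04212, 0.807, 0.6944)–(0.97325, 0.97325, 0.6944)  len=0.1800
  (v8,v12,v9) [--+] → (0.16625, 1.30753, 0.6944)–(0.97325, 0.97325, 0.6944)  len=0.8735
  (v9,v12,v13) [+-+] → (0.16625, 1.30753, 0.6944)–(0, 1.3764, 0.6944)  len=0.1800
  (v12,v16,v13) [--+] → (-0.807, 1.04212, 0.6944)–(0, 1.3764, 0.6944)  len=0.8735
  (v13,v16,v17) [+-+] → (-0.807, 1.04212, 0.6944)–(-0.97325, 0.97325, 0.6944)  len=0.1800
  (v16,v20,v17) [--+] → (-1.30753, 0.16625, 0.6944)–(-0.97325, 0.97325, 0.6944)  len=0.8735
  (v17,v20,v21) [+-+] → (-1.30753, 0.16625, 0.6944)–(-1.3764, 0, 0.6944)  len=0.1800
  (v20,v24,v21) [--+] → (-1.04212, -0.807, 0.6944)–(-1.3764, 0, 0.6944)  len=0.8735
  (v21,v24,v25) [+-+] → (-1.04212, -0.807, 0.6944)–(-0.97325, -0.97325, 0.6944)  len=0.1800
  (v24,v28,v25) [--+] → (-0.16625, -1.30753, 0.6944)–(-0.97325, -0.97325, 0.6944)  len=0.8735
  (v25,v28,v29) [+-+] → (-0.16625, -1.30753, 0.6944)–(0, -1.3764, 0.6944)  len=0.1800
  (v28,v32,v29) [--+] → (0.807, -1.04212, 0.6944)–(0, -1.3764, 0.6944)  len=0.8735
  (v29,v32,v33) [+-+] → (0.807, -1.04212, 0.6944)–(0.97325, -0.97325, 0.6944)  len=0.1800
  (v32,v3,v33) [--+] → (1.30753, -0.16625, 0.6944)–(0.97325, -0.97325, 0.6944)  len=0.8735
  (v33,v3,v4) [+-+] → (1.30753, -0.16625, 0.6944)–(1.3764, 0, 0.6944)  len=0.1800

Chained into 1 loop(s):
  loop 1: 16 segments, perimeter = 8.4276
Total perimeter = 8.428

loops=1 perimeter=8.428


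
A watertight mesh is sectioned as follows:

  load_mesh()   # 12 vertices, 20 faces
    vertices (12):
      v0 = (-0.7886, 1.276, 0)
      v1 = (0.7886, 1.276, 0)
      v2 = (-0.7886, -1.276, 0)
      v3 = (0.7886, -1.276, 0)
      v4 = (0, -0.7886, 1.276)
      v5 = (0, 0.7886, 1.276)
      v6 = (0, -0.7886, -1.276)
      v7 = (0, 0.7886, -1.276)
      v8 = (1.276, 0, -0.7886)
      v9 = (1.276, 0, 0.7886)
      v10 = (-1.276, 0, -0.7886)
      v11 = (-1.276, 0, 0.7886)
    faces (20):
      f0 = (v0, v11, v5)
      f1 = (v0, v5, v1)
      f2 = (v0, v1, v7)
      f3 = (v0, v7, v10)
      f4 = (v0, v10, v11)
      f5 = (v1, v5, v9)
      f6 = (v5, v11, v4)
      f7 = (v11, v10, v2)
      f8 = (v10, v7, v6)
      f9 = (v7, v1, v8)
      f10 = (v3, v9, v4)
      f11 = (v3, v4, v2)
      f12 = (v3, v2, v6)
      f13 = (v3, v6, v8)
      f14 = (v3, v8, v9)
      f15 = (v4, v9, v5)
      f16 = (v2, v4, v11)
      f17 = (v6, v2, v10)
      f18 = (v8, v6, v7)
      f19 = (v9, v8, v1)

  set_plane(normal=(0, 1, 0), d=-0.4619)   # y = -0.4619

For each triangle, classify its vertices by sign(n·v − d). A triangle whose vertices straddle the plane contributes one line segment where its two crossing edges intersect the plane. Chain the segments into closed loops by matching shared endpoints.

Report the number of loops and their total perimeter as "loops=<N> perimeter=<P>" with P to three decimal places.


Straddling triangles (10 of 20):
  (v5,v11,v4) [++-] → (-0.528619, -0.4619, 1.07408)–(0, -0.4619, 1.276)  len=0.5659
  (v11,v10,v2) [++-] → (-1.09957, -0.4619, -0.503134)–(-1.09957, -0.4619, 0.503134)  len=1.0063
  (v10,v7,v6) [++-] → (0, -0.4619, -1.276)–(-0.528619, -0.4619, -1.07408)  len=0.5659
  (v3,v9,v4) [-+-] → (1.09957, -0.4619, 0.503134)–(0.528619, -0.4619, 1.07408)  len=0.8074
  (v3,v6,v8) [--+] → (0.528619, -0.4619, -1.07408)–(1.09957, -0.4619, -0.503134)  len=0.8074
  (v3,v8,v9) [-++] → (1.09957, -0.4619, -0.503134)–(1.09957, -0.4619, 0.503134)  len=1.0063
  (v4,v9,v5) [-++] → (0.528619, -0.4619, 1.07408)–(0, -0.4619, 1.276)  len=0.5659
  (v2,v4,v11) [--+] → (-0.528619, -0.4619, 1.07408)–(-1.09957, -0.4619, 0.503134)  len=0.8074
  (v6,v2,v10) [--+] → (-1.09957, -0.4619, -0.503134)–(-0.528619, -0.4619, -1.07408)  len=0.8074
  (v8,v6,v7) [+-+] → (0.528619, -0.4619, -1.07408)–(0, -0.4619, -1.276)  len=0.5659

Chained into 1 loop(s):
  loop 1: 10 segments, perimeter = 7.5058
Total perimeter = 7.506

loops=1 perimeter=7.506


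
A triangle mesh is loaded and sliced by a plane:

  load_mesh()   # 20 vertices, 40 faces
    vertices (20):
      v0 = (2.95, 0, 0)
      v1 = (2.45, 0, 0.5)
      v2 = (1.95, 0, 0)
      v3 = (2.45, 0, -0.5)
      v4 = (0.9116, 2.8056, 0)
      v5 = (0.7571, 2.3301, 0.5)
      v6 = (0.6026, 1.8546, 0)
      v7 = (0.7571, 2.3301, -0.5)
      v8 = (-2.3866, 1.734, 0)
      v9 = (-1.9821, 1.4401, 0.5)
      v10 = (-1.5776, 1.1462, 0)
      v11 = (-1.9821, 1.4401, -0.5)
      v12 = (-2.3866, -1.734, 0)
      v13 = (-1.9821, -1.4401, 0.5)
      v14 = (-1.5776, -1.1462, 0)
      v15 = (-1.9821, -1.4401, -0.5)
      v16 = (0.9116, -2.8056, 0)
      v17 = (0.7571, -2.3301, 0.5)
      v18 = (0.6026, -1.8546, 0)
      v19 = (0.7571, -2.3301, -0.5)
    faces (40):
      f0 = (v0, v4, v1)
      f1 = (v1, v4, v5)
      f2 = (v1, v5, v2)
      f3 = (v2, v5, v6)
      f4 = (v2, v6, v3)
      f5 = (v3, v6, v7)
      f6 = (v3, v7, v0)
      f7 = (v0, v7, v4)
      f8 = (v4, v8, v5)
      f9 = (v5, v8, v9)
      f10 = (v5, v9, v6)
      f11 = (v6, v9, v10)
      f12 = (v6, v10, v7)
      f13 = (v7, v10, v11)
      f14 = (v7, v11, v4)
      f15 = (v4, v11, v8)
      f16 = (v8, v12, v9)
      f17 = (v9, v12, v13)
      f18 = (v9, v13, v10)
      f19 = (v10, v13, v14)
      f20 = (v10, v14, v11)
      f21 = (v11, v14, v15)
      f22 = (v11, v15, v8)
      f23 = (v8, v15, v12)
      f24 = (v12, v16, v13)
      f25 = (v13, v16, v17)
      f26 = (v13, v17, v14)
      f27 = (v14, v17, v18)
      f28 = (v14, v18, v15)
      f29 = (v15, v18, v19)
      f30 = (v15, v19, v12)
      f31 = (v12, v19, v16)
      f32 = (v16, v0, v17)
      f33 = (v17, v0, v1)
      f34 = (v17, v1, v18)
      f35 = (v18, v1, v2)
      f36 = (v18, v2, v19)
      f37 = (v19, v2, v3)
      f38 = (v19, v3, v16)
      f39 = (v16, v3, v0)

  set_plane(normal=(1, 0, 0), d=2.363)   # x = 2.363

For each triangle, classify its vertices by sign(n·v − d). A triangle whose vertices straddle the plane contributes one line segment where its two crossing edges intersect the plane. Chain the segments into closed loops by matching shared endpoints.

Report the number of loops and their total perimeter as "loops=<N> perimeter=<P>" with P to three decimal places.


loops=1 perimeter=3.995

Straddling triangles (14 of 40):
  (v0,v4,v1) [+-+] → (2.363, 0.807931, 0)–(2.363, 0.158663, 0.471724)  len=0.8025
  (v1,v4,v5) [+--] → (2.363, 0.158663, 0.471724)–(2.363, 0.119746, 0.5)  len=0.0481
  (v1,v5,v2) [+--] → (2.363, 0.119746, 0.5)–(2.363, 0, 0.413)  len=0.1480
  (v2,v6,v3) [--+] → (2.363, 0.0873391, -0.476453)–(2.363, 0, -0.413)  len=0.1080
  (v3,v6,v7) [+--] → (2.363, 0.0873391, -0.476453)–(2.363, 0.119746, -0.5)  len=0.0401
  (v3,v7,v0) [+-+] → (2.363, 0.119746, -0.5)–(2.363, 0.623726, -0.133841)  len=0.6230
  (v0,v7,v4) [+--] → (2.363, 0.623726, -0.133841)–(2.363, 0.807931, 0)  len=0.2277
  (v16,v0,v17) [-+-] → (2.363, -0.807931, 0)–(2.363, -0.623726, 0.133841)  len=0.2277
  (v17,v0,v1) [-++] → (2.363, -0.623726, 0.133841)–(2.363, -0.119746, 0.5)  len=0.6230
  (v17,v1,v18) [-+-] → (2.363, -0.119746, 0.5)–(2.363, -0.0873391, 0.476453)  len=0.0401
  (v18,v1,v2) [-+-] → (2.363, -0.0873391, 0.476453)–(2.363, 0, 0.413)  len=0.1080
  (v19,v2,v3) [--+] → (2.363, 0, -0.413)–(2.363, -0.119746, -0.5)  len=0.1480
  (v19,v3,v16) [-+-] → (2.363, -0.119746, -0.5)–(2.363, -0.158663, -0.471724)  len=0.0481
  (v16,v3,v0) [-++] → (2.363, -0.158663, -0.471724)–(2.363, -0.807931, 0)  len=0.8025

Chained into 1 loop(s):
  loop 1: 14 segments, perimeter = 3.9946
Total perimeter = 3.995


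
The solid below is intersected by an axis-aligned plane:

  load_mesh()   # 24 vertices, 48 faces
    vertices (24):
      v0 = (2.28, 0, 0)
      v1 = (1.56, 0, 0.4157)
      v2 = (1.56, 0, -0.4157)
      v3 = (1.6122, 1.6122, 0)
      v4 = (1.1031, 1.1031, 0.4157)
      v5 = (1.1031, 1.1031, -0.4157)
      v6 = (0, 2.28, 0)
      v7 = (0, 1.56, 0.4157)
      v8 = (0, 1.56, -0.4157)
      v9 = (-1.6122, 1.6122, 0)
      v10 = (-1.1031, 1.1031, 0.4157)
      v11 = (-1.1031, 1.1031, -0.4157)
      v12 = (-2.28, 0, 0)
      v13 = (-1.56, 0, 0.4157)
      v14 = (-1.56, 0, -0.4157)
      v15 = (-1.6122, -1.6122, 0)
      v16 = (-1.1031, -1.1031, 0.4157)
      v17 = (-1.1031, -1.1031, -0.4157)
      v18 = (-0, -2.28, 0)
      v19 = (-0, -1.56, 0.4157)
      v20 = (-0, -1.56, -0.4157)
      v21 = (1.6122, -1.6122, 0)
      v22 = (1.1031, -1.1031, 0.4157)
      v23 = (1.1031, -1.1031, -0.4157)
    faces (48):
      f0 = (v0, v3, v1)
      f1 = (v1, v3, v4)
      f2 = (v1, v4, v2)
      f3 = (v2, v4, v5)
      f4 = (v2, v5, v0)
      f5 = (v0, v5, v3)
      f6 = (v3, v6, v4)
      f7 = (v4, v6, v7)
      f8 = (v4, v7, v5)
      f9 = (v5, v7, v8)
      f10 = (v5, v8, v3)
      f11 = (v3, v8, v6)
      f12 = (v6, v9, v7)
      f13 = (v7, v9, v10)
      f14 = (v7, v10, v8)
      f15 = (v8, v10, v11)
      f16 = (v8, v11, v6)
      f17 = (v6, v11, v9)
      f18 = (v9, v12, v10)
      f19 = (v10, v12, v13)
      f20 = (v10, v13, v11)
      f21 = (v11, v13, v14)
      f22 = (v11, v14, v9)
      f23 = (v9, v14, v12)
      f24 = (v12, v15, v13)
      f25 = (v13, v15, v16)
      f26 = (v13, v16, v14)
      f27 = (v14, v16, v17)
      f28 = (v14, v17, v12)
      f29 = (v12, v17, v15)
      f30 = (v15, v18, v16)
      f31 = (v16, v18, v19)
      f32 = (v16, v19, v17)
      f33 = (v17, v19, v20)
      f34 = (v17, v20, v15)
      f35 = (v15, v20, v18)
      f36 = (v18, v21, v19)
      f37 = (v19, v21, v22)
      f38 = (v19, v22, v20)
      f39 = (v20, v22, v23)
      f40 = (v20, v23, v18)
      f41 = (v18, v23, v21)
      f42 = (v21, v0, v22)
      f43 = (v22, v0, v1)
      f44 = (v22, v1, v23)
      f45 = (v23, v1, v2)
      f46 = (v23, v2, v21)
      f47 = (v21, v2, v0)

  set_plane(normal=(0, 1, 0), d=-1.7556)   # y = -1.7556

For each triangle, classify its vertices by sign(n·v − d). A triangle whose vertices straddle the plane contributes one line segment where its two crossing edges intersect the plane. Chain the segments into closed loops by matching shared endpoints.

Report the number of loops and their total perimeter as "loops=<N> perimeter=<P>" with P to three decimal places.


Straddling triangles (6 of 48):
  (v15,v18,v16) [+-+] → (-1.266, -1.7556, 0)–(-0.491516, -1.7556, 0.185227)  len=0.7963
  (v16,v18,v19) [+-+] → (-0.491516, -1.7556, 0.185227)–(0, -1.7556, 0.302768)  len=0.5054
  (v15,v20,v18) [++-] → (0, -1.7556, -0.302768)–(-1.266, -1.7556, 0)  len=1.3017
  (v18,v21,v19) [-++] → (1.266, -1.7556, 0)–(0, -1.7556, 0.302768)  len=1.3017
  (v20,v23,v18) [++-] → (0.491516, -1.7556, -0.185227)–(0, -1.7556, -0.302768)  len=0.5054
  (v18,v23,v21) [-++] → (0.491516, -1.7556, -0.185227)–(1.266, -1.7556, 0)  len=0.7963

Chained into 1 loop(s):
  loop 1: 6 segments, perimeter = 5.2068
Total perimeter = 5.207

loops=1 perimeter=5.207


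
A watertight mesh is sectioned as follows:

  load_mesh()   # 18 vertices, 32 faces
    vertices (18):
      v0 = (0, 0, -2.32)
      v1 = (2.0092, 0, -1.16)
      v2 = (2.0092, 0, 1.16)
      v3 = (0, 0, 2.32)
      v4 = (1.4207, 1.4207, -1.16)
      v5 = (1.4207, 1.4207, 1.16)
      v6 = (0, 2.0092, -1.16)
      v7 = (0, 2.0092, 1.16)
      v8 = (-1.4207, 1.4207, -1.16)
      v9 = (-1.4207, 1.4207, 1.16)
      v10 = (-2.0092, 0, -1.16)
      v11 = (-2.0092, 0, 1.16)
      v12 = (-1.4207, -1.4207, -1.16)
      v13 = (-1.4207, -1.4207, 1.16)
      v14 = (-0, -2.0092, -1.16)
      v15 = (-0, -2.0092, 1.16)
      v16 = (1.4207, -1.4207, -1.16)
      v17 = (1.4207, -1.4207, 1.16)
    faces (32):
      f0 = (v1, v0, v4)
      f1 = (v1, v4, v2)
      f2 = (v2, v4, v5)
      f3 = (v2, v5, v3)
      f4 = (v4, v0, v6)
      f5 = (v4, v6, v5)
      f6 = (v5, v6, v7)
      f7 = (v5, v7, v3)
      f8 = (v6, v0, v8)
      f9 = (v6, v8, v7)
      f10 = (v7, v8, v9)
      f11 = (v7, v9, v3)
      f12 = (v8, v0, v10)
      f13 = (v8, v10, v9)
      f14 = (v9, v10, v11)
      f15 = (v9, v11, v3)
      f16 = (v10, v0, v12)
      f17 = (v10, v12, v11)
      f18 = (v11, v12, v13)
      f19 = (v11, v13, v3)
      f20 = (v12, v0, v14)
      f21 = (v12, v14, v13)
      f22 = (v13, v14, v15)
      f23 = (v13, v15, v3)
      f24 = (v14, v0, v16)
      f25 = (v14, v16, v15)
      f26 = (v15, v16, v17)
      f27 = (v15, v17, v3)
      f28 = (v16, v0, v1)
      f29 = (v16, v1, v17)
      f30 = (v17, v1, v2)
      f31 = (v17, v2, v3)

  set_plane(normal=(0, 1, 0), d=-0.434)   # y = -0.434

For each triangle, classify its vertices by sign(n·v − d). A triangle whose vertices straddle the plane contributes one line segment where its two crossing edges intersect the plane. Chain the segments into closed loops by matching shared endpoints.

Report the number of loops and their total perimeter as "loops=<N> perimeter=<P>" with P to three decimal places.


loops=1 perimeter=12.870

Straddling triangles (12 of 32):
  (v10,v0,v12) [++-] → (-0.434, -0.434, -1.96564)–(-1.82942, -0.434, -1.16)  len=1.6113
  (v10,v12,v11) [+-+] → (-1.82942, -0.434, -1.16)–(-1.82942, -0.434, 0.451279)  len=1.6113
  (v11,v12,v13) [+--] → (-1.82942, -0.434, 0.451279)–(-1.82942, -0.434, 1.16)  len=0.7087
  (v11,v13,v3) [+-+] → (-1.82942, -0.434, 1.16)–(-0.434, -0.434, 1.96564)  len=1.6113
  (v12,v0,v14) [-+-] → (-0.434, -0.434, -1.96564)–(0, -0.434, -2.06943)  len=0.4462
  (v13,v15,v3) [--+] → (0, -0.434, 2.06943)–(-0.434, -0.434, 1.96564)  len=0.4462
  (v14,v0,v16) [-+-] → (0, -0.434, -2.06943)–(0.434, -0.434, -1.96564)  len=0.4462
  (v15,v17,v3) [--+] → (0.434, -0.434, 1.96564)–(0, -0.434, 2.06943)  len=0.4462
  (v16,v0,v1) [-++] → (0.434, -0.434, -1.96564)–(1.82942, -0.434, -1.16)  len=1.6113
  (v16,v1,v17) [-+-] → (1.82942, -0.434, -1.16)–(1.82942, -0.434, -0.451279)  len=0.7087
  (v17,v1,v2) [-++] → (1.82942, -0.434, -0.451279)–(1.82942, -0.434, 1.16)  len=1.6113
  (v17,v2,v3) [-++] → (1.82942, -0.434, 1.16)–(0.434, -0.434, 1.96564)  len=1.6113

Chained into 1 loop(s):
  loop 1: 12 segments, perimeter = 12.8701
Total perimeter = 12.870


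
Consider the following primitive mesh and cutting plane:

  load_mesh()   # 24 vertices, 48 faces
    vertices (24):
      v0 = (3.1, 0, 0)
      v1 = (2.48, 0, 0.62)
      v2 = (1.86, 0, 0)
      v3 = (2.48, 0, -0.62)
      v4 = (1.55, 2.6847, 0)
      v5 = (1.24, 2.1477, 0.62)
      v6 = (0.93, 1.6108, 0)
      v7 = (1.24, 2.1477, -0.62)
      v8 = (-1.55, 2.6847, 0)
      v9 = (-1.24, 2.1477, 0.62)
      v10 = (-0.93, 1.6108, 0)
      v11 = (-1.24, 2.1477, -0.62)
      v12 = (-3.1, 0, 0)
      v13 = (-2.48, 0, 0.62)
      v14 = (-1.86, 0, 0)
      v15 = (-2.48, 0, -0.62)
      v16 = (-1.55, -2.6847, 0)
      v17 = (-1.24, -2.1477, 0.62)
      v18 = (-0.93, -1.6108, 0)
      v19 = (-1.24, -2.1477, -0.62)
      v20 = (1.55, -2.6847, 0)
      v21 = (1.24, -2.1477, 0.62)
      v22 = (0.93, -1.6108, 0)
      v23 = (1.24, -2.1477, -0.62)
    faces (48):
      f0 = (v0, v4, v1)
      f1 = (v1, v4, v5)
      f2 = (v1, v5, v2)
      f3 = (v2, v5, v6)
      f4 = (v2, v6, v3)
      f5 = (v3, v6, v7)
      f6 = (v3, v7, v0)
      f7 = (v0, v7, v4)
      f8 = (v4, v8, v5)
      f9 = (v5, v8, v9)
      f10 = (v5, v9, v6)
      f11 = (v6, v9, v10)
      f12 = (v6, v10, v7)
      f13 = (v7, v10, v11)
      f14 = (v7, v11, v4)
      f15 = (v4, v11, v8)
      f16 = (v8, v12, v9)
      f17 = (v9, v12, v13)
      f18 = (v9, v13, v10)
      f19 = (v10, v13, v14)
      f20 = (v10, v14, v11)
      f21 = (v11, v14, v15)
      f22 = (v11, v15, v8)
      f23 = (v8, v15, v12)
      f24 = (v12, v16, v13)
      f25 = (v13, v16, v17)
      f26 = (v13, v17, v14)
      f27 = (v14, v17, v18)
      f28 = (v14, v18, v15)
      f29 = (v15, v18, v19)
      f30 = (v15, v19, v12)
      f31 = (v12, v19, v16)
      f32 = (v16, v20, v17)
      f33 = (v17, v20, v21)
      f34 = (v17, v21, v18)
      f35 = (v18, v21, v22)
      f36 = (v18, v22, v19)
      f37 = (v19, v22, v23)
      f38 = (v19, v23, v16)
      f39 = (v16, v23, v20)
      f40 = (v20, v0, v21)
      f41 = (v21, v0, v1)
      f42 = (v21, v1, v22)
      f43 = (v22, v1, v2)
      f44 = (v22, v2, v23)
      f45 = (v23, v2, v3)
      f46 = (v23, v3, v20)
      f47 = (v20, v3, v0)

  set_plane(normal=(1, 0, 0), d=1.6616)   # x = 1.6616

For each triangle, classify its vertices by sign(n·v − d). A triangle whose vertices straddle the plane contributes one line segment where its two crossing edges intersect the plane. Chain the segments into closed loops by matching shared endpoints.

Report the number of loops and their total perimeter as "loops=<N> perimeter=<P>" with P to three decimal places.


Straddling triangles (16 of 48):
  (v0,v4,v1) [+-+] → (1.6616, 2.4914, 0)–(1.6616, 2.36254, 0.0744)  len=0.1488
  (v1,v4,v5) [+--] → (1.6616, 2.36254, 0.0744)–(1.6616, 1.41748, 0.62)  len=1.0912
  (v1,v5,v2) [+-+] → (1.6616, 1.41748, 0.62)–(1.6616, 0.687264, 0.1984)  len=0.8432
  (v2,v5,v6) [+--] → (1.6616, 0.687264, 0.1984)–(1.6616, 0.343637, 0)  len=0.3968
  (v2,v6,v3) [+-+] → (1.6616, 0.343637, 0)–(1.6616, 0.850502, -0.29264)  len=0.5853
  (v3,v6,v7) [+--] → (1.6616, 0.850502, -0.29264)–(1.6616, 1.41748, -0.62)  len=0.6547
  (v3,v7,v0) [+-+] → (1.6616, 1.41748, -0.62)–(1.6616, 1.66089, -0.479467)  len=0.2811
  (v0,v7,v4) [+--] → (1.6616, 1.66089, -0.479467)–(1.6616, 2.4914, 0)  len=0.9590
  (v20,v0,v21) [-+-] → (1.6616, -2.4914, 0)–(1.6616, -1.66089, 0.479467)  len=0.9590
  (v21,v0,v1) [-++] → (1.6616, -1.66089, 0.479467)–(1.6616, -1.41748, 0.62)  len=0.2811
  (v21,v1,v22) [-+-] → (1.6616, -1.41748, 0.62)–(1.6616, -0.850502, 0.29264)  len=0.6547
  (v22,v1,v2) [-++] → (1.6616, -0.850502, 0.29264)–(1.6616, -0.343637, 0)  len=0.5853
  (v22,v2,v23) [-+-] → (1.6616, -0.343637, 0)–(1.6616, -0.687264, -0.1984)  len=0.3968
  (v23,v2,v3) [-++] → (1.6616, -0.687264, -0.1984)–(1.6616, -1.41748, -0.62)  len=0.8432
  (v23,v3,v20) [-+-] → (1.6616, -1.41748, -0.62)–(1.6616, -2.36254, -0.0744)  len=1.0912
  (v20,v3,v0) [-++] → (1.6616, -2.36254, -0.0744)–(1.6616, -2.4914, 0)  len=0.1488

Chained into 2 loop(s):
  loop 1: 8 segments, perimeter = 4.9600
  loop 2: 8 segments, perimeter = 4.9600
Total perimeter = 9.920

loops=2 perimeter=9.920


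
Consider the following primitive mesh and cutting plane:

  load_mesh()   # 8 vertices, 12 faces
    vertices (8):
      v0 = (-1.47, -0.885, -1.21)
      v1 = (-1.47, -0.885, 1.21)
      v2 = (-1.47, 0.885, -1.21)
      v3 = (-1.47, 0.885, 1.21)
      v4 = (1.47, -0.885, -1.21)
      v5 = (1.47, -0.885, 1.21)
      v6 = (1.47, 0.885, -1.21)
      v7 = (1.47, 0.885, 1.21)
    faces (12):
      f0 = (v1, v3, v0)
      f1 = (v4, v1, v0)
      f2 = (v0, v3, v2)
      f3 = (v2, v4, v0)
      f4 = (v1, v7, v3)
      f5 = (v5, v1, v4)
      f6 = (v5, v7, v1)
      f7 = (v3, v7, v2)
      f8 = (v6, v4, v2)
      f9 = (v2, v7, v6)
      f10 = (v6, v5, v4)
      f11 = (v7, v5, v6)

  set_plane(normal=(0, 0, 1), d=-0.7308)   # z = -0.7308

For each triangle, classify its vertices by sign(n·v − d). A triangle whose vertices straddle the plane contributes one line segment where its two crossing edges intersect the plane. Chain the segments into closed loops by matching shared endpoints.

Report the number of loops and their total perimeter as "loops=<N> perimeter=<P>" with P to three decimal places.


loops=1 perimeter=9.420

Straddling triangles (8 of 12):
  (v1,v3,v0) [++-] → (-1.47, -0.534511, -0.7308)–(-1.47, -0.885, -0.7308)  len=0.3505
  (v4,v1,v0) [-+-] → (0.887831, -0.885, -0.7308)–(-1.47, -0.885, -0.7308)  len=2.3578
  (v0,v3,v2) [-+-] → (-1.47, -0.534511, -0.7308)–(-1.47, 0.885, -0.7308)  len=1.4195
  (v5,v1,v4) [++-] → (0.887831, -0.885, -0.7308)–(1.47, -0.885, -0.7308)  len=0.5822
  (v3,v7,v2) [++-] → (-0.887831, 0.885, -0.7308)–(-1.47, 0.885, -0.7308)  len=0.5822
  (v2,v7,v6) [-+-] → (-0.887831, 0.885, -0.7308)–(1.47, 0.885, -0.7308)  len=2.3578
  (v6,v5,v4) [-+-] → (1.47, 0.534511, -0.7308)–(1.47, -0.885, -0.7308)  len=1.4195
  (v7,v5,v6) [++-] → (1.47, 0.534511, -0.7308)–(1.47, 0.885, -0.7308)  len=0.3505

Chained into 1 loop(s):
  loop 1: 8 segments, perimeter = 9.4200
Total perimeter = 9.420


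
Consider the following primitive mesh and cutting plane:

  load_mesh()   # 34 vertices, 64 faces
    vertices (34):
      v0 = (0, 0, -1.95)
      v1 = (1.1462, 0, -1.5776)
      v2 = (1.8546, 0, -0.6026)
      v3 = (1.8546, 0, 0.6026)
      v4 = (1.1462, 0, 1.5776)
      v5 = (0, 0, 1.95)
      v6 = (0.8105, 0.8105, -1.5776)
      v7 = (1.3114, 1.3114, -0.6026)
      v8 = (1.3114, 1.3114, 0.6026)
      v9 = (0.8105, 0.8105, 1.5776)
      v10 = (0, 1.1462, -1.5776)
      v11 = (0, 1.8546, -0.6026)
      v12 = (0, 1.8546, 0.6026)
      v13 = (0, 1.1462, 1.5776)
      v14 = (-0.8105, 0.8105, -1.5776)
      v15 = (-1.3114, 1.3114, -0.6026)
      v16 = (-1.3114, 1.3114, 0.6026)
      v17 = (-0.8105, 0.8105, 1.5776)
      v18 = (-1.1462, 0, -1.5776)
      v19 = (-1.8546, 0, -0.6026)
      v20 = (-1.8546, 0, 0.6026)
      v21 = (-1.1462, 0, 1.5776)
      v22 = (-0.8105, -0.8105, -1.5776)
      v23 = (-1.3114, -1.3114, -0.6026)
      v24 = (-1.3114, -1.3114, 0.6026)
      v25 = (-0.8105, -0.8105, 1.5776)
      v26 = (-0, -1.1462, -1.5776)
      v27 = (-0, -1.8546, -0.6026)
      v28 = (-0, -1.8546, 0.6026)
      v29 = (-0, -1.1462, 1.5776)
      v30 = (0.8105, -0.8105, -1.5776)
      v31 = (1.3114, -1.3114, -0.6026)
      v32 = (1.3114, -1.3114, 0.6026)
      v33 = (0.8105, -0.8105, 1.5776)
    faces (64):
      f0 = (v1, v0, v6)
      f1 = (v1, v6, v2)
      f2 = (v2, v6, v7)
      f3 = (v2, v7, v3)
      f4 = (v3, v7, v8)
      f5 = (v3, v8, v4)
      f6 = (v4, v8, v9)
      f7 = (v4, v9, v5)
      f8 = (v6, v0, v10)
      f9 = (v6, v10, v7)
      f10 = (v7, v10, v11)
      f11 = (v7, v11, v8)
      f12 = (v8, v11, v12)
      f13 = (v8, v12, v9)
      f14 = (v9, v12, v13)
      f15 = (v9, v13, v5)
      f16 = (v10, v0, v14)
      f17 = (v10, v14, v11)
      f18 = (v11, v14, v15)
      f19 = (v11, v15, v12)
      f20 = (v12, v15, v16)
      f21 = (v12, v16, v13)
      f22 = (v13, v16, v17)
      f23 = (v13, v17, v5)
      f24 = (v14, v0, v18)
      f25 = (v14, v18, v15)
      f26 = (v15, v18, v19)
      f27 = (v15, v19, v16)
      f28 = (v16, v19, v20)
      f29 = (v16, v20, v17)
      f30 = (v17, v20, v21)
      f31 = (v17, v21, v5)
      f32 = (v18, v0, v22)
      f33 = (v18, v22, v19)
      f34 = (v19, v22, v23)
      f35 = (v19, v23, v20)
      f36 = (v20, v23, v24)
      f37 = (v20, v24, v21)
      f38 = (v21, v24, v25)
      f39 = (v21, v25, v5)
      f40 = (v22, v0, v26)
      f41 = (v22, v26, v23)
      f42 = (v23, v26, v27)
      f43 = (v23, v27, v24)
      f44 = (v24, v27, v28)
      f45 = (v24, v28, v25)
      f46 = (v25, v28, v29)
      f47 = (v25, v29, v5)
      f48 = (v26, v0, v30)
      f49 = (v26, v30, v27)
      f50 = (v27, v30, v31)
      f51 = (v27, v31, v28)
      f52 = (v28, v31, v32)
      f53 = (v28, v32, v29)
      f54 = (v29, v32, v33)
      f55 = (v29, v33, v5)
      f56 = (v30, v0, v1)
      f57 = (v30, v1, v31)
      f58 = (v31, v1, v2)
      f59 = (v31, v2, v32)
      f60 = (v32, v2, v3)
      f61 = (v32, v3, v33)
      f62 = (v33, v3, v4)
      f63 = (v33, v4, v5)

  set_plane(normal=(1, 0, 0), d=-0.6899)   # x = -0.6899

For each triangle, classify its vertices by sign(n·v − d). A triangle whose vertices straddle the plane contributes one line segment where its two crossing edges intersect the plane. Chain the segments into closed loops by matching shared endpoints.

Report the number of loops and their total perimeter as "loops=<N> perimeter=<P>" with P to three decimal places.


loops=1 perimeter=10.733

Straddling triangles (20 of 64):
  (v10,v0,v14) [++-] → (-0.6899, 0.6899, -1.63301)–(-0.6899, 0.860451, -1.5776)  len=0.1793
  (v10,v14,v11) [+-+] → (-0.6899, 0.860451, -1.5776)–(-0.6899, 0.965859, -1.43252)  len=0.1793
  (v11,v14,v15) [+--] → (-0.6899, 0.965859, -1.43252)–(-0.6899, 1.56883, -0.6026)  len=1.0258
  (v11,v15,v12) [+-+] → (-0.6899, 1.56883, -0.6026)–(-0.6899, 1.56883, -0.0314304)  len=0.5712
  (v12,v15,v16) [+--] → (-0.6899, 1.56883, -0.0314304)–(-0.6899, 1.56883, 0.6026)  len=0.6340
  (v12,v16,v13) [+-+] → (-0.6899, 1.56883, 0.6026)–(-0.6899, 1.23311, 1.06467)  len=0.5712
  (v13,v16,v17) [+--] → (-0.6899, 1.23311, 1.06467)–(-0.6899, 0.860451, 1.5776)  len=0.6340
  (v13,v17,v5) [+-+] → (-0.6899, 0.860451, 1.5776)–(-0.6899, 0.6899, 1.63301)  len=0.1793
  (v14,v0,v18) [-+-] → (-0.6899, 0.6899, -1.63301)–(-0.6899, 0, -1.72585)  len=0.6961
  (v17,v21,v5) [--+] → (-0.6899, 0, 1.72585)–(-0.6899, 0.6899, 1.63301)  len=0.6961
  (v18,v0,v22) [-+-] → (-0.6899, 0, -1.72585)–(-0.6899, -0.6899, -1.63301)  len=0.6961
  (v21,v25,v5) [--+] → (-0.6899, -0.6899, 1.63301)–(-0.6899, 0, 1.72585)  len=0.6961
  (v22,v0,v26) [-++] → (-0.6899, -0.6899, -1.63301)–(-0.6899, -0.860451, -1.5776)  len=0.1793
  (v22,v26,v23) [-+-] → (-0.6899, -0.860451, -1.5776)–(-0.6899, -1.23311, -1.06467)  len=0.6340
  (v23,v26,v27) [-++] → (-0.6899, -1.23311, -1.06467)–(-0.6899, -1.56883, -0.6026)  len=0.5712
  (v23,v27,v24) [-+-] → (-0.6899, -1.56883, -0.6026)–(-0.6899, -1.56883, 0.0314304)  len=0.6340
  (v24,v27,v28) [-++] → (-0.6899, -1.56883, 0.0314304)–(-0.6899, -1.56883, 0.6026)  len=0.5712
  (v24,v28,v25) [-+-] → (-0.6899, -1.56883, 0.6026)–(-0.6899, -0.965859, 1.43252)  len=1.0258
  (v25,v28,v29) [-++] → (-0.6899, -0.965859, 1.43252)–(-0.6899, -0.860451, 1.5776)  len=0.1793
  (v25,v29,v5) [-++] → (-0.6899, -0.860451, 1.5776)–(-0.6899, -0.6899, 1.63301)  len=0.1793

Chained into 1 loop(s):
  loop 1: 20 segments, perimeter = 10.7329
Total perimeter = 10.733


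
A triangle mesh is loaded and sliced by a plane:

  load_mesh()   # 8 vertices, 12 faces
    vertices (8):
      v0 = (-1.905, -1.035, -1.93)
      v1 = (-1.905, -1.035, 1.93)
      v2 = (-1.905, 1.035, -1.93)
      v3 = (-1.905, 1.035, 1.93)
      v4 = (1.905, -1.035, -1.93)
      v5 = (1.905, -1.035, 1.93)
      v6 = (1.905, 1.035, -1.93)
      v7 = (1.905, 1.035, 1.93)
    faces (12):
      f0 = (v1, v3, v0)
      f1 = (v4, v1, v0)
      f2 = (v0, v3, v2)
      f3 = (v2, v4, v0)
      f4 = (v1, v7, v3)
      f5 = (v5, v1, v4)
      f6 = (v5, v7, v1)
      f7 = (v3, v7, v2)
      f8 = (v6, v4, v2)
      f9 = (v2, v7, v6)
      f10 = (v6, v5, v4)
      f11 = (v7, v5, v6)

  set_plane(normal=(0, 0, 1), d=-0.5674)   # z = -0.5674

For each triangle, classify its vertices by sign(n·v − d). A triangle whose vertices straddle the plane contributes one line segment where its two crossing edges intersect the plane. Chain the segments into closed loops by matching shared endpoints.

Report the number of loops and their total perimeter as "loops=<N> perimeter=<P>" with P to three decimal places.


Straddling triangles (8 of 12):
  (v1,v3,v0) [++-] → (-1.905, -0.304279, -0.5674)–(-1.905, -1.035, -0.5674)  len=0.7307
  (v4,v1,v0) [-+-] → (0.56005, -1.035, -0.5674)–(-1.905, -1.035, -0.5674)  len=2.4651
  (v0,v3,v2) [-+-] → (-1.905, -0.304279, -0.5674)–(-1.905, 1.035, -0.5674)  len=1.3393
  (v5,v1,v4) [++-] → (0.56005, -1.035, -0.5674)–(1.905, -1.035, -0.5674)  len=1.3449
  (v3,v7,v2) [++-] → (-0.56005, 1.035, -0.5674)–(-1.905, 1.035, -0.5674)  len=1.3449
  (v2,v7,v6) [-+-] → (-0.56005, 1.035, -0.5674)–(1.905, 1.035, -0.5674)  len=2.4651
  (v6,v5,v4) [-+-] → (1.905, 0.304279, -0.5674)–(1.905, -1.035, -0.5674)  len=1.3393
  (v7,v5,v6) [++-] → (1.905, 0.304279, -0.5674)–(1.905, 1.035, -0.5674)  len=0.7307

Chained into 1 loop(s):
  loop 1: 8 segments, perimeter = 11.7600
Total perimeter = 11.760

loops=1 perimeter=11.760


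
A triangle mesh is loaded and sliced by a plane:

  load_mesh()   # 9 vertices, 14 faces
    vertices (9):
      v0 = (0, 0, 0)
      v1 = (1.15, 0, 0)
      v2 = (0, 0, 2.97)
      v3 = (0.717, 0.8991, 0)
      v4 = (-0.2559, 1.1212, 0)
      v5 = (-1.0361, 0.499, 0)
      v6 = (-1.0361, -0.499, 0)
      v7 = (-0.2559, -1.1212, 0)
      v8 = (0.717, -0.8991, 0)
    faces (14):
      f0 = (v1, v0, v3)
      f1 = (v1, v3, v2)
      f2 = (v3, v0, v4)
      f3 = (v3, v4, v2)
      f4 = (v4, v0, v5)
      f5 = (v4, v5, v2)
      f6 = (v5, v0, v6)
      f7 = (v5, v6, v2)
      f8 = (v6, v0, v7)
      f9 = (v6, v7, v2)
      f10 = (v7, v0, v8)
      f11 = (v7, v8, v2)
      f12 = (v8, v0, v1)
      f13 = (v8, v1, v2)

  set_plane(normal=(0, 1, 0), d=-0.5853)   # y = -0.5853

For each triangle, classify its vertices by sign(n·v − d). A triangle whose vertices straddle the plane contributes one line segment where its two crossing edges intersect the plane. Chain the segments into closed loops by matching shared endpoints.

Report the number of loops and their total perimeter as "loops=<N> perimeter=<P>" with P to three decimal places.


loops=1 perimeter=5.246

Straddling triangles (6 of 14):
  (v6,v0,v7) [++-] → (-0.133587, -0.5853, 0)–(-0.927885, -0.5853, 0)  len=0.7943
  (v6,v7,v2) [+-+] → (-0.927885, -0.5853, 0)–(-0.133587, -0.5853, 1.41957)  len=1.6267
  (v7,v0,v8) [-+-] → (-0.133587, -0.5853, 0)–(0.466756, -0.5853, 0)  len=0.6003
  (v7,v8,v2) [--+] → (0.466756, -0.5853, 1.03658)–(-0.133587, -0.5853, 1.41957)  len=0.7121
  (v8,v0,v1) [-++] → (0.466756, -0.5853, 0)–(0.868124, -0.5853, 0)  len=0.4014
  (v8,v1,v2) [-++] → (0.868124, -0.5853, 0)–(0.466756, -0.5853, 1.03658)  len=1.1116

Chained into 1 loop(s):
  loop 1: 6 segments, perimeter = 5.2464
Total perimeter = 5.246


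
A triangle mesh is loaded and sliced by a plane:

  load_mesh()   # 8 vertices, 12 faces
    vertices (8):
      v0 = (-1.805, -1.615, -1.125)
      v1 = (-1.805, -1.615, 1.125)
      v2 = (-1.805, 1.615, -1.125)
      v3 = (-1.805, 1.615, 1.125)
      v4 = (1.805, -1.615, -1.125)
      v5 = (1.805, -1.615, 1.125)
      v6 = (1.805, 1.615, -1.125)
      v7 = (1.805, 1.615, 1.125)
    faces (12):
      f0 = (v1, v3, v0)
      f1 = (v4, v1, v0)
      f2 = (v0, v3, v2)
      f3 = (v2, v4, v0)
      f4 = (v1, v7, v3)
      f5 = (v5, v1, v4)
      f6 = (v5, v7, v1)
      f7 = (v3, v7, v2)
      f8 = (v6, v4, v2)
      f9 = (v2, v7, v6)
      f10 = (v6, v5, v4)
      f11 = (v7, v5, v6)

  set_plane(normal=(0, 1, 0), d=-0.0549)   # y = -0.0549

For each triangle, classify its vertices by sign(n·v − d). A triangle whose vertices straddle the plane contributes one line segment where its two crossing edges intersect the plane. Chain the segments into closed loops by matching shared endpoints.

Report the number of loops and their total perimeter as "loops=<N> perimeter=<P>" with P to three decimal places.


Straddling triangles (8 of 12):
  (v1,v3,v0) [-+-] → (-1.805, -0.0549, 1.125)–(-1.805, -0.0549, -0.038243)  len=1.1632
  (v0,v3,v2) [-++] → (-1.805, -0.0549, -0.038243)–(-1.805, -0.0549, -1.125)  len=1.0868
  (v2,v4,v0) [+--] → (0.0613588, -0.0549, -1.125)–(-1.805, -0.0549, -1.125)  len=1.8664
  (v1,v7,v3) [-++] → (-0.0613588, -0.0549, 1.125)–(-1.805, -0.0549, 1.125)  len=1.7436
  (v5,v7,v1) [-+-] → (1.805, -0.0549, 1.125)–(-0.0613588, -0.0549, 1.125)  len=1.8664
  (v6,v4,v2) [+-+] → (1.805, -0.0549, -1.125)–(0.0613588, -0.0549, -1.125)  len=1.7436
  (v6,v5,v4) [+--] → (1.805, -0.0549, 0.038243)–(1.805, -0.0549, -1.125)  len=1.1632
  (v7,v5,v6) [+-+] → (1.805, -0.0549, 1.125)–(1.805, -0.0549, 0.038243)  len=1.0868

Chained into 1 loop(s):
  loop 1: 8 segments, perimeter = 11.7200
Total perimeter = 11.720

loops=1 perimeter=11.720


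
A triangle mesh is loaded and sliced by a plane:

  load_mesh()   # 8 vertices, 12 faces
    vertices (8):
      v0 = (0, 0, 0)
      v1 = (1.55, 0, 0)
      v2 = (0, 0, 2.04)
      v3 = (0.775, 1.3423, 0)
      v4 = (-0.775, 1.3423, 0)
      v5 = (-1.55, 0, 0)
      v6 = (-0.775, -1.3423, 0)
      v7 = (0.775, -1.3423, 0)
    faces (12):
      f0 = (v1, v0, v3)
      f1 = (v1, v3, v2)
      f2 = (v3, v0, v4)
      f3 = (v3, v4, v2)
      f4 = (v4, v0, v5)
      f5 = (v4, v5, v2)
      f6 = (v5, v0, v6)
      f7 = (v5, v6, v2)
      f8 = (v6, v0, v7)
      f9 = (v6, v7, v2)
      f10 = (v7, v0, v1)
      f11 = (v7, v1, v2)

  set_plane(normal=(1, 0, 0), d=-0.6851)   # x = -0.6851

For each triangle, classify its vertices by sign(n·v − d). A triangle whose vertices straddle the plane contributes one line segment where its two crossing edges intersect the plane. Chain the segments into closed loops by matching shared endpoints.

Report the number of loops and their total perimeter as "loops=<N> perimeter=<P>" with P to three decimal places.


Straddling triangles (8 of 12):
  (v3,v0,v4) [++-] → (-0.6851, 1.18659, 0)–(-0.6851, 1.3423, 0)  len=0.1557
  (v3,v4,v2) [+-+] → (-0.6851, 1.3423, 0)–(-0.6851, 1.18659, 0.23664)  len=0.2833
  (v4,v0,v5) [-+-] → (-0.6851, 1.18659, 0)–(-0.6851, 0, 0)  len=1.1866
  (v4,v5,v2) [--+] → (-0.6851, 0, 1.13832)–(-0.6851, 1.18659, 0.23664)  len=1.4903
  (v5,v0,v6) [-+-] → (-0.6851, 0, 0)–(-0.6851, -1.18659, 0)  len=1.1866
  (v5,v6,v2) [--+] → (-0.6851, -1.18659, 0.23664)–(-0.6851, 0, 1.13832)  len=1.4903
  (v6,v0,v7) [-++] → (-0.6851, -1.18659, 0)–(-0.6851, -1.3423, 0)  len=0.1557
  (v6,v7,v2) [-++] → (-0.6851, -1.3423, 0)–(-0.6851, -1.18659, 0.23664)  len=0.2833

Chained into 1 loop(s):
  loop 1: 8 segments, perimeter = 6.2318
Total perimeter = 6.232

loops=1 perimeter=6.232


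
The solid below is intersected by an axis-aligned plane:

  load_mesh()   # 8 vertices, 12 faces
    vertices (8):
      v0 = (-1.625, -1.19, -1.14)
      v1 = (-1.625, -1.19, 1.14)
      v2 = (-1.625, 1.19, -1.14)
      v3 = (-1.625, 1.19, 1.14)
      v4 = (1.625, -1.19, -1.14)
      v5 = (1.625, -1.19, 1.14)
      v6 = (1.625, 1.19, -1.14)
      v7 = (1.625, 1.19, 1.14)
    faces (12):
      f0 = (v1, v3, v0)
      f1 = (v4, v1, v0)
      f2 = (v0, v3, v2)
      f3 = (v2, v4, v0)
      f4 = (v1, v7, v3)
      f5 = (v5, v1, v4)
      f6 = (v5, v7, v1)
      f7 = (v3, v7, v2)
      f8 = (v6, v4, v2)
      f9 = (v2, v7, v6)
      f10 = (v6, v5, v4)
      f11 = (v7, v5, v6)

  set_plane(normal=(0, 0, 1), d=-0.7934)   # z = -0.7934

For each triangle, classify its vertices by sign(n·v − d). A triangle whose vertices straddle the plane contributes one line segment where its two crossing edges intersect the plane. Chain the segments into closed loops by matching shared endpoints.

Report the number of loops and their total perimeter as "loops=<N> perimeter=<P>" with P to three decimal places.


loops=1 perimeter=11.260

Straddling triangles (8 of 12):
  (v1,v3,v0) [++-] → (-1.625, -0.828198, -0.7934)–(-1.625, -1.19, -0.7934)  len=0.3618
  (v4,v1,v0) [-+-] → (1.13094, -1.19, -0.7934)–(-1.625, -1.19, -0.7934)  len=2.7559
  (v0,v3,v2) [-+-] → (-1.625, -0.828198, -0.7934)–(-1.625, 1.19, -0.7934)  len=2.0182
  (v5,v1,v4) [++-] → (1.13094, -1.19, -0.7934)–(1.625, -1.19, -0.7934)  len=0.4941
  (v3,v7,v2) [++-] → (-1.13094, 1.19, -0.7934)–(-1.625, 1.19, -0.7934)  len=0.4941
  (v2,v7,v6) [-+-] → (-1.13094, 1.19, -0.7934)–(1.625, 1.19, -0.7934)  len=2.7559
  (v6,v5,v4) [-+-] → (1.625, 0.828198, -0.7934)–(1.625, -1.19, -0.7934)  len=2.0182
  (v7,v5,v6) [++-] → (1.625, 0.828198, -0.7934)–(1.625, 1.19, -0.7934)  len=0.3618

Chained into 1 loop(s):
  loop 1: 8 segments, perimeter = 11.2600
Total perimeter = 11.260


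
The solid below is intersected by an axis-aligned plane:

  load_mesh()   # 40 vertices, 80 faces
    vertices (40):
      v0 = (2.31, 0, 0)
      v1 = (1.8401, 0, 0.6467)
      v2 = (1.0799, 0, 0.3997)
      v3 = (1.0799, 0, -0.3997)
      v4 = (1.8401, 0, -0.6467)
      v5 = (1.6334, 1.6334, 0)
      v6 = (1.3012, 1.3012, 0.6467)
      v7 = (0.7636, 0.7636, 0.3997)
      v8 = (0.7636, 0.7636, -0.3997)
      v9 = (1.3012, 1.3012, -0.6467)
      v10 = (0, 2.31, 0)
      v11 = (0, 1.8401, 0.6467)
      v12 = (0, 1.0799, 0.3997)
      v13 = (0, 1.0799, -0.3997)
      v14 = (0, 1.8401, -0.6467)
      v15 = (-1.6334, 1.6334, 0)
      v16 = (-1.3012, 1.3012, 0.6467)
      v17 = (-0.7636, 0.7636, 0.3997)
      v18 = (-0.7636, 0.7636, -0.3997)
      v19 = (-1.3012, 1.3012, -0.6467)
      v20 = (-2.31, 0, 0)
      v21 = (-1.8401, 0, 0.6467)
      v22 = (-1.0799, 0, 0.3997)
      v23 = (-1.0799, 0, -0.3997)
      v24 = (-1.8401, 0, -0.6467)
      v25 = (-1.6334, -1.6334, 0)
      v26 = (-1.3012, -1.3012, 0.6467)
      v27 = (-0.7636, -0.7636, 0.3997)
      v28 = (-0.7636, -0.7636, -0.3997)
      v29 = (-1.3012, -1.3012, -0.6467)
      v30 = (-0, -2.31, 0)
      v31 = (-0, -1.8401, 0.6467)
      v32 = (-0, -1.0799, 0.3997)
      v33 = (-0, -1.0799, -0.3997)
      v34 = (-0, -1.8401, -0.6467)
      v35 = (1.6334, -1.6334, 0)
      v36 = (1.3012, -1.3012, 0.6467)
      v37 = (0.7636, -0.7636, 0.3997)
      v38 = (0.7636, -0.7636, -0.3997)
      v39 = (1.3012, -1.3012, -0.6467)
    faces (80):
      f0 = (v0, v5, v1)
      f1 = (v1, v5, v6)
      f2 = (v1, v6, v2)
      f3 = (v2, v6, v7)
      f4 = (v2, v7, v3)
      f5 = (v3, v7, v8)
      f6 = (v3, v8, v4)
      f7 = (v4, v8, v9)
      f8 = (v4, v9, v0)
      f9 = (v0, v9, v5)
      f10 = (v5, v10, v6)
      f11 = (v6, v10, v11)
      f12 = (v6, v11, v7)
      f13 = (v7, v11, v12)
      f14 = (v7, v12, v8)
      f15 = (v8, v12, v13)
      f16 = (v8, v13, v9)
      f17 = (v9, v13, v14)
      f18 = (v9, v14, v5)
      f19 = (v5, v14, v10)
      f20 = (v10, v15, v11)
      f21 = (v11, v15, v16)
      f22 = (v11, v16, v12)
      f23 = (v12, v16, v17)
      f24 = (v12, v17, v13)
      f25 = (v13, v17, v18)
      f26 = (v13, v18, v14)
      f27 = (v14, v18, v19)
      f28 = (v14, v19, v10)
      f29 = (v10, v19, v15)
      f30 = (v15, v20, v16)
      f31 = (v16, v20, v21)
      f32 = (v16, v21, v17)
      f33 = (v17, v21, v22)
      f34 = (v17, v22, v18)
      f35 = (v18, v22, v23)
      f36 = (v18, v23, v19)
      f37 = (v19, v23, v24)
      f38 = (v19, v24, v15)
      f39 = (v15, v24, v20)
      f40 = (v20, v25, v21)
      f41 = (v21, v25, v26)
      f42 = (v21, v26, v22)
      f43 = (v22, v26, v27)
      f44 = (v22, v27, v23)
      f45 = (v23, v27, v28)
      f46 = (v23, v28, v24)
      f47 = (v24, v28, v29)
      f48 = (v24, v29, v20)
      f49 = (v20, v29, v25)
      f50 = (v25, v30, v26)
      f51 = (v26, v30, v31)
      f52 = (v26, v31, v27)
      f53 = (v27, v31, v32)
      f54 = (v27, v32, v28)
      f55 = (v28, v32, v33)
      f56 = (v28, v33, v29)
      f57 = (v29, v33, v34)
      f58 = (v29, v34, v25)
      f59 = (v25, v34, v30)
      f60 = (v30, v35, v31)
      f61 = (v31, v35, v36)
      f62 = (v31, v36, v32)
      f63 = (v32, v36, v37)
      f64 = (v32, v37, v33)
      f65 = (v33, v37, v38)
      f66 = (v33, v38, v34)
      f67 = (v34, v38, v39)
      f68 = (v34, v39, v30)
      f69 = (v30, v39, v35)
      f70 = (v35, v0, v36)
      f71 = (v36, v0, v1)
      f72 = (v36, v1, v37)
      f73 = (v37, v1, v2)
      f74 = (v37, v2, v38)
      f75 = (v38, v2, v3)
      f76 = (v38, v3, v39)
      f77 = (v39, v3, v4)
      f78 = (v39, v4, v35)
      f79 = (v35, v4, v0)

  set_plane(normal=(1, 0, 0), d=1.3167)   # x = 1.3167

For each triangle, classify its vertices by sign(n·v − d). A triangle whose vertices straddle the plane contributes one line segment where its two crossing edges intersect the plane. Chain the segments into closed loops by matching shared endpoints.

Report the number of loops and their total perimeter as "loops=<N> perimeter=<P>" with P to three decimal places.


loops=1 perimeter=8.393

Straddling triangles (18 of 80):
  (v1,v5,v6) [++-] → (1.3167, 1.3167, 0.616526)–(1.3167, 1.26377, 0.6467)  len=0.0609
  (v1,v6,v2) [+--] → (1.3167, 1.26377, 0.6467)–(1.3167, 0, 0.47664)  len=1.2752
  (v3,v8,v4) [--+] → (1.3167, 0.371266, -0.526607)–(1.3167, 0, -0.47664)  len=0.3746
  (v4,v8,v9) [+--] → (1.3167, 0.371266, -0.526607)–(1.3167, 1.26377, -0.6467)  len=0.9006
  (v4,v9,v0) [+-+] → (1.3167, 1.26377, -0.6467)–(1.3167, 1.28121, -0.636764)  len=0.0201
  (v0,v9,v5) [+-+] → (1.3167, 1.28121, -0.636764)–(1.3167, 1.3167, -0.616526)  len=0.0409
  (v5,v10,v6) [+--] → (1.3167, 1.76459, 0)–(1.3167, 1.3167, 0.616526)  len=0.7620
  (v9,v14,v5) [--+] → (1.3167, 1.67348, -0.125389)–(1.3167, 1.3167, -0.616526)  len=0.6070
  (v5,v14,v10) [+--] → (1.3167, 1.67348, -0.125389)–(1.3167, 1.76459, 0)  len=0.1550
  (v30,v35,v31) [-+-] → (1.3167, -1.76459, 0)–(1.3167, -1.67348, 0.125389)  len=0.1550
  (v31,v35,v36) [-+-] → (1.3167, -1.67348, 0.125389)–(1.3167, -1.3167, 0.616526)  len=0.6070
  (v30,v39,v35) [--+] → (1.3167, -1.3167, -0.616526)–(1.3167, -1.76459, 0)  len=0.7620
  (v35,v0,v36) [++-] → (1.3167, -1.28121, 0.636764)–(1.3167, -1.3167, 0.616526)  len=0.0409
  (v36,v0,v1) [-++] → (1.3167, -1.28121, 0.636764)–(1.3167, -1.26377, 0.6467)  len=0.0201
  (v36,v1,v37) [-+-] → (1.3167, -1.26377, 0.6467)–(1.3167, -0.371266, 0.526607)  len=0.9006
  (v37,v1,v2) [-+-] → (1.3167, -0.371266, 0.526607)–(1.3167, 0, 0.47664)  len=0.3746
  (v39,v3,v4) [--+] → (1.3167, 0, -0.47664)–(1.3167, -1.26377, -0.6467)  len=1.2752
  (v39,v4,v35) [-++] → (1.3167, -1.26377, -0.6467)–(1.3167, -1.3167, -0.616526)  len=0.0609

Chained into 1 loop(s):
  loop 1: 18 segments, perimeter = 8.3925
Total perimeter = 8.393
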